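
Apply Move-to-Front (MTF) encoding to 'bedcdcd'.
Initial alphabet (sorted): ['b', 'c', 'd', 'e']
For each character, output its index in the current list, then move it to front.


MTF encoding:
'b': index 0 in ['b', 'c', 'd', 'e'] -> ['b', 'c', 'd', 'e']
'e': index 3 in ['b', 'c', 'd', 'e'] -> ['e', 'b', 'c', 'd']
'd': index 3 in ['e', 'b', 'c', 'd'] -> ['d', 'e', 'b', 'c']
'c': index 3 in ['d', 'e', 'b', 'c'] -> ['c', 'd', 'e', 'b']
'd': index 1 in ['c', 'd', 'e', 'b'] -> ['d', 'c', 'e', 'b']
'c': index 1 in ['d', 'c', 'e', 'b'] -> ['c', 'd', 'e', 'b']
'd': index 1 in ['c', 'd', 'e', 'b'] -> ['d', 'c', 'e', 'b']


Output: [0, 3, 3, 3, 1, 1, 1]


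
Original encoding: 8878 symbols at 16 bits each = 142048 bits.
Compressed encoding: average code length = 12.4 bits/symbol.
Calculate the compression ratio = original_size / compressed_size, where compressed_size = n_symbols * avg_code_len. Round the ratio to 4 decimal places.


original_size = n_symbols * orig_bits = 8878 * 16 = 142048 bits
compressed_size = n_symbols * avg_code_len = 8878 * 12.4 = 110087.2 bits
ratio = original_size / compressed_size = 142048 / 110087.2 = 1.2903

Compression ratio = 1.2903


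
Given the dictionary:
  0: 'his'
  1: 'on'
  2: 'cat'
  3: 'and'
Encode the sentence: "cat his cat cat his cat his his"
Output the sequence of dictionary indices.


Look up each word in the dictionary:
  'cat' -> 2
  'his' -> 0
  'cat' -> 2
  'cat' -> 2
  'his' -> 0
  'cat' -> 2
  'his' -> 0
  'his' -> 0

Encoded: [2, 0, 2, 2, 0, 2, 0, 0]


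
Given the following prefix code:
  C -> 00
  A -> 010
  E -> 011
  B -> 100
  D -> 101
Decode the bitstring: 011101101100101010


Decoding step by step:
Bits 011 -> E
Bits 101 -> D
Bits 101 -> D
Bits 100 -> B
Bits 101 -> D
Bits 010 -> A


Decoded message: EDDBDA


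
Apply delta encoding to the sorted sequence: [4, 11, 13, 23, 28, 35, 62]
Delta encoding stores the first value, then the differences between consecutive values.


First value: 4
Deltas:
  11 - 4 = 7
  13 - 11 = 2
  23 - 13 = 10
  28 - 23 = 5
  35 - 28 = 7
  62 - 35 = 27


Delta encoded: [4, 7, 2, 10, 5, 7, 27]


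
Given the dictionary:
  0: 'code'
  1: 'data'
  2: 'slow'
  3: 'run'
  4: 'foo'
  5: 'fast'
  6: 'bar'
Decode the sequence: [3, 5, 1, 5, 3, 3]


Look up each index in the dictionary:
  3 -> 'run'
  5 -> 'fast'
  1 -> 'data'
  5 -> 'fast'
  3 -> 'run'
  3 -> 'run'

Decoded: "run fast data fast run run"


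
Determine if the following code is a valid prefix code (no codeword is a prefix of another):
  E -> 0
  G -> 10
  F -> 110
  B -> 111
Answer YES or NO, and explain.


Checking each pair (does one codeword prefix another?):
  E='0' vs G='10': no prefix
  E='0' vs F='110': no prefix
  E='0' vs B='111': no prefix
  G='10' vs E='0': no prefix
  G='10' vs F='110': no prefix
  G='10' vs B='111': no prefix
  F='110' vs E='0': no prefix
  F='110' vs G='10': no prefix
  F='110' vs B='111': no prefix
  B='111' vs E='0': no prefix
  B='111' vs G='10': no prefix
  B='111' vs F='110': no prefix
No violation found over all pairs.

YES -- this is a valid prefix code. No codeword is a prefix of any other codeword.


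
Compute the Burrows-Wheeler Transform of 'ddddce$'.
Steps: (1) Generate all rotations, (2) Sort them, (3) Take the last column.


Rotations (sorted):
  0: $ddddce -> last char: e
  1: ce$dddd -> last char: d
  2: dce$ddd -> last char: d
  3: ddce$dd -> last char: d
  4: dddce$d -> last char: d
  5: ddddce$ -> last char: $
  6: e$ddddc -> last char: c


BWT = edddd$c


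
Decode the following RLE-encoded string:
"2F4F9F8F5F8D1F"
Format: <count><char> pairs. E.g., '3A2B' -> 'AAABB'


Expanding each <count><char> pair:
  2F -> 'FF'
  4F -> 'FFFF'
  9F -> 'FFFFFFFFF'
  8F -> 'FFFFFFFF'
  5F -> 'FFFFF'
  8D -> 'DDDDDDDD'
  1F -> 'F'

Decoded = FFFFFFFFFFFFFFFFFFFFFFFFFFFFDDDDDDDDF


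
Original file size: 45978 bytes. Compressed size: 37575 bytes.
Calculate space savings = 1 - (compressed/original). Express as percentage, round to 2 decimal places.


ratio = compressed/original = 37575/45978 = 0.817239
savings = 1 - ratio = 1 - 0.817239 = 0.182761
as a percentage: 0.182761 * 100 = 18.28%

Space savings = 1 - 37575/45978 = 18.28%


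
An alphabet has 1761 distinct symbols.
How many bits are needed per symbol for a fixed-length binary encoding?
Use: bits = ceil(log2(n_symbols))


log2(1761) = 10.7822
Bracket: 2^10 = 1024 < 1761 <= 2^11 = 2048
So ceil(log2(1761)) = 11

bits = ceil(log2(1761)) = ceil(10.7822) = 11 bits


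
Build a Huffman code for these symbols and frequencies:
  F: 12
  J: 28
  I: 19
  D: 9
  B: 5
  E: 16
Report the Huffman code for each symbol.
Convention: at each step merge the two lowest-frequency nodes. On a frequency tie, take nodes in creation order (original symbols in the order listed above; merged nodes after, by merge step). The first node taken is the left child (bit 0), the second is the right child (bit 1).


Huffman tree construction:
Step 1: Merge B(5) + D(9) = 14
Step 2: Merge F(12) + (B+D)(14) = 26
Step 3: Merge E(16) + I(19) = 35
Step 4: Merge (F+(B+D))(26) + J(28) = 54
Step 5: Merge (E+I)(35) + ((F+(B+D))+J)(54) = 89
Read each symbol's code off the tree from the root (left child = 0, right child = 1).

Codes:
  F: 100 (length 3)
  J: 11 (length 2)
  I: 01 (length 2)
  D: 1011 (length 4)
  B: 1010 (length 4)
  E: 00 (length 2)
Average code length: 218/89 = 2.4494 bits/symbol


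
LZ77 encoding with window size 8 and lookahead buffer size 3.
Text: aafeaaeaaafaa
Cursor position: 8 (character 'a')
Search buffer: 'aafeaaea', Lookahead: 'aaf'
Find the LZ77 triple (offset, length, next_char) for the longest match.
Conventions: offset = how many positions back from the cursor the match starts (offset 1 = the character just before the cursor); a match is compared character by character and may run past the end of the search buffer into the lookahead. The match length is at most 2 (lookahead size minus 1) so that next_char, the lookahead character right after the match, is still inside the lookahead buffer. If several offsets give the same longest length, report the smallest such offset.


Try each offset into the search buffer:
  offset=1 (pos 7, char 'a'): match length 2
  offset=2 (pos 6, char 'e'): match length 0
  offset=3 (pos 5, char 'a'): match length 1
  offset=4 (pos 4, char 'a'): match length 2
  offset=5 (pos 3, char 'e'): match length 0
  offset=6 (pos 2, char 'f'): match length 0
  offset=7 (pos 1, char 'a'): match length 1
  offset=8 (pos 0, char 'a'): match length 2
Longest match has length 2, found at offsets 1, 4, 8; take the smallest, offset 1.
next_char = character at position 8 + 2 = 10 -> 'f'

Best match: offset=1, length=2 (matching 'aa' starting at position 7)
LZ77 triple: (1, 2, 'f')


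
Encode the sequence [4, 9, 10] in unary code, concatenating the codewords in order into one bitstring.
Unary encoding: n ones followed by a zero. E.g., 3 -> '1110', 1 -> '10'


Encode each number as n ones followed by a terminating 0:
  4 -> 11110 (5 bits)
  9 -> 1111111110 (10 bits)
  10 -> 11111111110 (11 bits)
Total length = 5 + 10 + 11 = 26 bits.

Unary([4, 9, 10]) = 11110111111111011111111110 (26 bits)


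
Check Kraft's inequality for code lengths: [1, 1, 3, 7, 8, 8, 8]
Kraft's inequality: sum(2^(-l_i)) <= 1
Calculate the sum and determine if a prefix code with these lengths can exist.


Sum = 2^(-1) + 2^(-1) + 2^(-3) + 2^(-7) + 2^(-8) + 2^(-8) + 2^(-8)
    = 0.5 + 0.5 + 0.125 + 0.0078125 + 0.00390625 + 0.00390625 + 0.00390625
    = 293/256 = 1.14453125
Since 1.14453125 > 1, Kraft's inequality is NOT satisfied.
A prefix code with these lengths CANNOT exist.

Kraft sum = 1.14453125. Not satisfied.


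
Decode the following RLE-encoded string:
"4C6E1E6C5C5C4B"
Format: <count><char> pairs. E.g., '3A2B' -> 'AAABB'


Expanding each <count><char> pair:
  4C -> 'CCCC'
  6E -> 'EEEEEE'
  1E -> 'E'
  6C -> 'CCCCCC'
  5C -> 'CCCCC'
  5C -> 'CCCCC'
  4B -> 'BBBB'

Decoded = CCCCEEEEEEECCCCCCCCCCCCCCCCBBBB


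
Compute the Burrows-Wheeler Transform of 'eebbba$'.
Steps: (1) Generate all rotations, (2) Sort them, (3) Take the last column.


Rotations (sorted):
  0: $eebbba -> last char: a
  1: a$eebbb -> last char: b
  2: ba$eebb -> last char: b
  3: bba$eeb -> last char: b
  4: bbba$ee -> last char: e
  5: ebbba$e -> last char: e
  6: eebbba$ -> last char: $


BWT = abbbee$


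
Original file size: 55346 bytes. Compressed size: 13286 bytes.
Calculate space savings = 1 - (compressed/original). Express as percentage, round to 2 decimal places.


ratio = compressed/original = 13286/55346 = 0.240053
savings = 1 - ratio = 1 - 0.240053 = 0.759947
as a percentage: 0.759947 * 100 = 75.99%

Space savings = 1 - 13286/55346 = 75.99%


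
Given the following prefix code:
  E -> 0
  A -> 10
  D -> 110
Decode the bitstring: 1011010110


Decoding step by step:
Bits 10 -> A
Bits 110 -> D
Bits 10 -> A
Bits 110 -> D


Decoded message: ADAD


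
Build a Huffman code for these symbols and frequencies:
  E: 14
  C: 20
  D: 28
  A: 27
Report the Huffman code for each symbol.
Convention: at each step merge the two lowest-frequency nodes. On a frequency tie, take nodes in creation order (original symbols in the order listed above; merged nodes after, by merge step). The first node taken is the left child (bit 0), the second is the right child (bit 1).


Huffman tree construction:
Step 1: Merge E(14) + C(20) = 34
Step 2: Merge A(27) + D(28) = 55
Step 3: Merge (E+C)(34) + (A+D)(55) = 89
Read each symbol's code off the tree from the root (left child = 0, right child = 1).

Codes:
  E: 00 (length 2)
  C: 01 (length 2)
  D: 11 (length 2)
  A: 10 (length 2)
Average code length: 178/89 = 2.0000 bits/symbol


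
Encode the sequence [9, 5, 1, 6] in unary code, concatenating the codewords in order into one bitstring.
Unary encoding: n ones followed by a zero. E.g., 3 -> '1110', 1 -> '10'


Encode each number as n ones followed by a terminating 0:
  9 -> 1111111110 (10 bits)
  5 -> 111110 (6 bits)
  1 -> 10 (2 bits)
  6 -> 1111110 (7 bits)
Total length = 10 + 6 + 2 + 7 = 25 bits.

Unary([9, 5, 1, 6]) = 1111111110111110101111110 (25 bits)


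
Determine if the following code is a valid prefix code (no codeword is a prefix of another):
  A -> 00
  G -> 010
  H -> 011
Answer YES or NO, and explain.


Checking each pair (does one codeword prefix another?):
  A='00' vs G='010': no prefix
  A='00' vs H='011': no prefix
  G='010' vs A='00': no prefix
  G='010' vs H='011': no prefix
  H='011' vs A='00': no prefix
  H='011' vs G='010': no prefix
No violation found over all pairs.

YES -- this is a valid prefix code. No codeword is a prefix of any other codeword.


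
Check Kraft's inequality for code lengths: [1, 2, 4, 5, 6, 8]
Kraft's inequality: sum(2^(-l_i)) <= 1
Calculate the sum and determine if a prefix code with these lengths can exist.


Sum = 2^(-1) + 2^(-2) + 2^(-4) + 2^(-5) + 2^(-6) + 2^(-8)
    = 0.5 + 0.25 + 0.0625 + 0.03125 + 0.015625 + 0.00390625
    = 221/256 = 0.86328125
Since 0.86328125 <= 1, Kraft's inequality IS satisfied.
A prefix code with these lengths CAN exist.

Kraft sum = 0.86328125. Satisfied.


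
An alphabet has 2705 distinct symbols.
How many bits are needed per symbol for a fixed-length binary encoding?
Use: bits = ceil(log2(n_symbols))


log2(2705) = 11.4014
Bracket: 2^11 = 2048 < 2705 <= 2^12 = 4096
So ceil(log2(2705)) = 12

bits = ceil(log2(2705)) = ceil(11.4014) = 12 bits


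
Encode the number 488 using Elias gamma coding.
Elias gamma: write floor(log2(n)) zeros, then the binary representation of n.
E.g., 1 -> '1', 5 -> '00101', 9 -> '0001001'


num_bits = floor(log2(488)) + 1 = 9
leading_zeros = num_bits - 1 = 8
binary(488) = 111101000

Elias gamma(488) = '00000000' + '111101000' = 00000000111101000 (17 bits)


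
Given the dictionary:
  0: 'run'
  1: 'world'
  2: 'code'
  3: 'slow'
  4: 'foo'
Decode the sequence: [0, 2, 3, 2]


Look up each index in the dictionary:
  0 -> 'run'
  2 -> 'code'
  3 -> 'slow'
  2 -> 'code'

Decoded: "run code slow code"


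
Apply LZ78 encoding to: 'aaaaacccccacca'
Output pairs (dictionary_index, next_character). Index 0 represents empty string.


LZ78 encoding steps:
Dictionary: {0: ''}
Step 1: w='' (idx 0), next='a' -> output (0, 'a'), add 'a' as idx 1
Step 2: w='a' (idx 1), next='a' -> output (1, 'a'), add 'aa' as idx 2
Step 3: w='aa' (idx 2), next='c' -> output (2, 'c'), add 'aac' as idx 3
Step 4: w='' (idx 0), next='c' -> output (0, 'c'), add 'c' as idx 4
Step 5: w='c' (idx 4), next='c' -> output (4, 'c'), add 'cc' as idx 5
Step 6: w='c' (idx 4), next='a' -> output (4, 'a'), add 'ca' as idx 6
Step 7: w='cc' (idx 5), next='a' -> output (5, 'a'), add 'cca' as idx 7


Encoded: [(0, 'a'), (1, 'a'), (2, 'c'), (0, 'c'), (4, 'c'), (4, 'a'), (5, 'a')]


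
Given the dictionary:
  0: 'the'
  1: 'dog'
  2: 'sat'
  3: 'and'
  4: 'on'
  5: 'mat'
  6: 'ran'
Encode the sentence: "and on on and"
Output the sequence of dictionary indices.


Look up each word in the dictionary:
  'and' -> 3
  'on' -> 4
  'on' -> 4
  'and' -> 3

Encoded: [3, 4, 4, 3]


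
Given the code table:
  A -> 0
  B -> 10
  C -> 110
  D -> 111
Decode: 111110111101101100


Decoding:
111 -> D
110 -> C
111 -> D
10 -> B
110 -> C
110 -> C
0 -> A


Result: DCDBCCA


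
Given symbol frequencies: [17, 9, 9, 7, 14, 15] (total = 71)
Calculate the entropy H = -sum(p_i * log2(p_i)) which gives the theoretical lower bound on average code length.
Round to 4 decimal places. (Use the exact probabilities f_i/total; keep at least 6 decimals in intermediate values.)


Per-symbol terms -p_i * log2(p_i) with p_i = f_i/71:
  p = 17/71 = 0.239437: log2(p) = -2.062284, -p*log2(p) = 0.493786
  p = 9/71 = 0.126761: log2(p) = -2.979822, -p*log2(p) = 0.377724
  p = 9/71 = 0.126761: log2(p) = -2.979822, -p*log2(p) = 0.377724
  p = 7/71 = 0.098592: log2(p) = -3.342392, -p*log2(p) = 0.329532
  p = 14/71 = 0.197183: log2(p) = -2.342392, -p*log2(p) = 0.461880
  p = 15/71 = 0.211268: log2(p) = -2.242857, -p*log2(p) = 0.473843
H = 0.493786 + 0.377724 + 0.377724 + 0.329532 + 0.461880 + 0.473843 = 2.514489

H = 2.5145 bits/symbol


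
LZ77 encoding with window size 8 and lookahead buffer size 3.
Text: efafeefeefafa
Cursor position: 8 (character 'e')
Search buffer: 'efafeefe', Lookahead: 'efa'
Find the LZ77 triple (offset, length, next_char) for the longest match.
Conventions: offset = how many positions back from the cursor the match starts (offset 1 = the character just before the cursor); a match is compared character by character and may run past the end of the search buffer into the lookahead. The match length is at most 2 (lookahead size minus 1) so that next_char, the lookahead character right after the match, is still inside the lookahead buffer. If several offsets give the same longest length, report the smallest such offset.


Try each offset into the search buffer:
  offset=1 (pos 7, char 'e'): match length 1
  offset=2 (pos 6, char 'f'): match length 0
  offset=3 (pos 5, char 'e'): match length 2
  offset=4 (pos 4, char 'e'): match length 1
  offset=5 (pos 3, char 'f'): match length 0
  offset=6 (pos 2, char 'a'): match length 0
  offset=7 (pos 1, char 'f'): match length 0
  offset=8 (pos 0, char 'e'): match length 2
Longest match has length 2, found at offsets 3, 8; take the smallest, offset 3.
next_char = character at position 8 + 2 = 10 -> 'a'

Best match: offset=3, length=2 (matching 'ef' starting at position 5)
LZ77 triple: (3, 2, 'a')


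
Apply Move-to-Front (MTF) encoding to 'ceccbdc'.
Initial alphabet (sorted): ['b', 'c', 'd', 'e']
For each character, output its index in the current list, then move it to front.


MTF encoding:
'c': index 1 in ['b', 'c', 'd', 'e'] -> ['c', 'b', 'd', 'e']
'e': index 3 in ['c', 'b', 'd', 'e'] -> ['e', 'c', 'b', 'd']
'c': index 1 in ['e', 'c', 'b', 'd'] -> ['c', 'e', 'b', 'd']
'c': index 0 in ['c', 'e', 'b', 'd'] -> ['c', 'e', 'b', 'd']
'b': index 2 in ['c', 'e', 'b', 'd'] -> ['b', 'c', 'e', 'd']
'd': index 3 in ['b', 'c', 'e', 'd'] -> ['d', 'b', 'c', 'e']
'c': index 2 in ['d', 'b', 'c', 'e'] -> ['c', 'd', 'b', 'e']


Output: [1, 3, 1, 0, 2, 3, 2]


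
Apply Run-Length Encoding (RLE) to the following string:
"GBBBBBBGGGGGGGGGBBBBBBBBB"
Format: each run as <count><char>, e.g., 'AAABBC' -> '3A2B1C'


Scanning runs left to right:
  i=0: run of 'G' x 1 -> '1G'
  i=1: run of 'B' x 6 -> '6B'
  i=7: run of 'G' x 9 -> '9G'
  i=16: run of 'B' x 9 -> '9B'

RLE = 1G6B9G9B


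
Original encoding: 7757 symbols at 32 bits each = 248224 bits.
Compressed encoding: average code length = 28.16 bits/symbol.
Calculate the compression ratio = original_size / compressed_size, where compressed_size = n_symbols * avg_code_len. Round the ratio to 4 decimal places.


original_size = n_symbols * orig_bits = 7757 * 32 = 248224 bits
compressed_size = n_symbols * avg_code_len = 7757 * 28.16 = 218437.12 bits
ratio = original_size / compressed_size = 248224 / 218437.12 = 1.1364

Compression ratio = 1.1364


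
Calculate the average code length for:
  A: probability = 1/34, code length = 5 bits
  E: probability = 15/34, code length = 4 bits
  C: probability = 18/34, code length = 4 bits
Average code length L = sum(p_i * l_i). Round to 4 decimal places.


Weighted contributions p_i * l_i:
  A: (1/34) * 5 = 5/34
  E: (15/34) * 4 = 60/34
  C: (18/34) * 4 = 72/34
Sum = (5 + 60 + 72)/34 = 137/34

L = 137/34 = 4.0294 bits/symbol


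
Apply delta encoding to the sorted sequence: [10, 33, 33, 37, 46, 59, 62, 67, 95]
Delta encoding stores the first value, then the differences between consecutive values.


First value: 10
Deltas:
  33 - 10 = 23
  33 - 33 = 0
  37 - 33 = 4
  46 - 37 = 9
  59 - 46 = 13
  62 - 59 = 3
  67 - 62 = 5
  95 - 67 = 28


Delta encoded: [10, 23, 0, 4, 9, 13, 3, 5, 28]


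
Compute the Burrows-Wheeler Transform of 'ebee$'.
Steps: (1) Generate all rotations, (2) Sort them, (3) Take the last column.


Rotations (sorted):
  0: $ebee -> last char: e
  1: bee$e -> last char: e
  2: e$ebe -> last char: e
  3: ebee$ -> last char: $
  4: ee$eb -> last char: b


BWT = eee$b


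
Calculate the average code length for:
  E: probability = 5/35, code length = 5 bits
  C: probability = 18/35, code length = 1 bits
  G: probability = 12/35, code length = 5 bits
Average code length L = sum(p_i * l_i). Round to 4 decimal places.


Weighted contributions p_i * l_i:
  E: (5/35) * 5 = 25/35
  C: (18/35) * 1 = 18/35
  G: (12/35) * 5 = 60/35
Sum = (25 + 18 + 60)/35 = 103/35

L = 103/35 = 2.9429 bits/symbol


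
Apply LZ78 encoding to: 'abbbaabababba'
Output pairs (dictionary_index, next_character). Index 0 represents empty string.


LZ78 encoding steps:
Dictionary: {0: ''}
Step 1: w='' (idx 0), next='a' -> output (0, 'a'), add 'a' as idx 1
Step 2: w='' (idx 0), next='b' -> output (0, 'b'), add 'b' as idx 2
Step 3: w='b' (idx 2), next='b' -> output (2, 'b'), add 'bb' as idx 3
Step 4: w='a' (idx 1), next='a' -> output (1, 'a'), add 'aa' as idx 4
Step 5: w='b' (idx 2), next='a' -> output (2, 'a'), add 'ba' as idx 5
Step 6: w='ba' (idx 5), next='b' -> output (5, 'b'), add 'bab' as idx 6
Step 7: w='ba' (idx 5), end of input -> output (5, '')


Encoded: [(0, 'a'), (0, 'b'), (2, 'b'), (1, 'a'), (2, 'a'), (5, 'b'), (5, '')]


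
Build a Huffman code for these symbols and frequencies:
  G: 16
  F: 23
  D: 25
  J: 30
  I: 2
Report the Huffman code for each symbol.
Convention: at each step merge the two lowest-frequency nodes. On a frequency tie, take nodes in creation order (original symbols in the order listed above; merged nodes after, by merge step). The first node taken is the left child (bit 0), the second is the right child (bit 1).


Huffman tree construction:
Step 1: Merge I(2) + G(16) = 18
Step 2: Merge (I+G)(18) + F(23) = 41
Step 3: Merge D(25) + J(30) = 55
Step 4: Merge ((I+G)+F)(41) + (D+J)(55) = 96
Read each symbol's code off the tree from the root (left child = 0, right child = 1).

Codes:
  G: 001 (length 3)
  F: 01 (length 2)
  D: 10 (length 2)
  J: 11 (length 2)
  I: 000 (length 3)
Average code length: 210/96 = 2.1875 bits/symbol


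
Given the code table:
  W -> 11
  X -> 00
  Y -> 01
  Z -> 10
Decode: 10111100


Decoding:
10 -> Z
11 -> W
11 -> W
00 -> X


Result: ZWWX


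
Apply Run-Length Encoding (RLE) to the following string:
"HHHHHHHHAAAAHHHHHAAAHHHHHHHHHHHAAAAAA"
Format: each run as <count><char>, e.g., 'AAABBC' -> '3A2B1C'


Scanning runs left to right:
  i=0: run of 'H' x 8 -> '8H'
  i=8: run of 'A' x 4 -> '4A'
  i=12: run of 'H' x 5 -> '5H'
  i=17: run of 'A' x 3 -> '3A'
  i=20: run of 'H' x 11 -> '11H'
  i=31: run of 'A' x 6 -> '6A'

RLE = 8H4A5H3A11H6A


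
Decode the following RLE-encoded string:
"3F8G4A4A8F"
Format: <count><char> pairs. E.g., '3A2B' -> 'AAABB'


Expanding each <count><char> pair:
  3F -> 'FFF'
  8G -> 'GGGGGGGG'
  4A -> 'AAAA'
  4A -> 'AAAA'
  8F -> 'FFFFFFFF'

Decoded = FFFGGGGGGGGAAAAAAAAFFFFFFFF


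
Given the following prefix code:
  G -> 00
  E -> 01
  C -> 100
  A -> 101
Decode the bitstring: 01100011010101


Decoding step by step:
Bits 01 -> E
Bits 100 -> C
Bits 01 -> E
Bits 101 -> A
Bits 01 -> E
Bits 01 -> E


Decoded message: ECEAEE


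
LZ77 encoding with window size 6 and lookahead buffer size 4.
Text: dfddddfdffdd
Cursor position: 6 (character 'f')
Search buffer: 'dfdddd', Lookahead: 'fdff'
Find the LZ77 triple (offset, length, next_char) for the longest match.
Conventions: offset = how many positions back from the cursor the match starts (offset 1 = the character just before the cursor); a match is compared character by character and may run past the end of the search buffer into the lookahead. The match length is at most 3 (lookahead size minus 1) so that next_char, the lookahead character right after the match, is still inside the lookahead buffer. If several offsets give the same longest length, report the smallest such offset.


Try each offset into the search buffer:
  offset=1 (pos 5, char 'd'): match length 0
  offset=2 (pos 4, char 'd'): match length 0
  offset=3 (pos 3, char 'd'): match length 0
  offset=4 (pos 2, char 'd'): match length 0
  offset=5 (pos 1, char 'f'): match length 2
  offset=6 (pos 0, char 'd'): match length 0
Longest match has length 2 at offset 5.
next_char = character at position 6 + 2 = 8 -> 'f'

Best match: offset=5, length=2 (matching 'fd' starting at position 1)
LZ77 triple: (5, 2, 'f')


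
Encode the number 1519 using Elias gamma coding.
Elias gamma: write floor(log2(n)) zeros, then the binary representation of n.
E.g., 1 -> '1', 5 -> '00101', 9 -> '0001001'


num_bits = floor(log2(1519)) + 1 = 11
leading_zeros = num_bits - 1 = 10
binary(1519) = 10111101111

Elias gamma(1519) = '0000000000' + '10111101111' = 000000000010111101111 (21 bits)


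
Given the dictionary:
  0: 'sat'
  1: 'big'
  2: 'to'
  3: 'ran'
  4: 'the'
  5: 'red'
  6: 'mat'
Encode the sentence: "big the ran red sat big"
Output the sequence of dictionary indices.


Look up each word in the dictionary:
  'big' -> 1
  'the' -> 4
  'ran' -> 3
  'red' -> 5
  'sat' -> 0
  'big' -> 1

Encoded: [1, 4, 3, 5, 0, 1]


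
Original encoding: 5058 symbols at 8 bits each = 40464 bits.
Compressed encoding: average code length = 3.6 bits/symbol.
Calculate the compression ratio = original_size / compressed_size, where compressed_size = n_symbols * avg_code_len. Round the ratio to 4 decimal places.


original_size = n_symbols * orig_bits = 5058 * 8 = 40464 bits
compressed_size = n_symbols * avg_code_len = 5058 * 3.6 = 18208.8 bits
ratio = original_size / compressed_size = 40464 / 18208.8 = 2.2222

Compression ratio = 2.2222


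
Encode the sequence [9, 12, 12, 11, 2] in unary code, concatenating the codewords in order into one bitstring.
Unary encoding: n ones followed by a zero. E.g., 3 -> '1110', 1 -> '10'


Encode each number as n ones followed by a terminating 0:
  9 -> 1111111110 (10 bits)
  12 -> 1111111111110 (13 bits)
  12 -> 1111111111110 (13 bits)
  11 -> 111111111110 (12 bits)
  2 -> 110 (3 bits)
Total length = 10 + 13 + 13 + 12 + 3 = 51 bits.

Unary([9, 12, 12, 11, 2]) = 111111111011111111111101111111111110111111111110110 (51 bits)


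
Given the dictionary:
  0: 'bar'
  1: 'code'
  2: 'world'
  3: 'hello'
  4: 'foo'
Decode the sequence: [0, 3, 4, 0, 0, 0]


Look up each index in the dictionary:
  0 -> 'bar'
  3 -> 'hello'
  4 -> 'foo'
  0 -> 'bar'
  0 -> 'bar'
  0 -> 'bar'

Decoded: "bar hello foo bar bar bar"


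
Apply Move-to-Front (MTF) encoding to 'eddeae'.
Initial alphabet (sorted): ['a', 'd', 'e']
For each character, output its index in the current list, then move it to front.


MTF encoding:
'e': index 2 in ['a', 'd', 'e'] -> ['e', 'a', 'd']
'd': index 2 in ['e', 'a', 'd'] -> ['d', 'e', 'a']
'd': index 0 in ['d', 'e', 'a'] -> ['d', 'e', 'a']
'e': index 1 in ['d', 'e', 'a'] -> ['e', 'd', 'a']
'a': index 2 in ['e', 'd', 'a'] -> ['a', 'e', 'd']
'e': index 1 in ['a', 'e', 'd'] -> ['e', 'a', 'd']


Output: [2, 2, 0, 1, 2, 1]


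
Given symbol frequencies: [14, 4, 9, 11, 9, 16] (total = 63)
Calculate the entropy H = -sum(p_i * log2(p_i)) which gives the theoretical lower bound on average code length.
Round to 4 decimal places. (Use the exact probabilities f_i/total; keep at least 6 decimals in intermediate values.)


Per-symbol terms -p_i * log2(p_i) with p_i = f_i/63:
  p = 14/63 = 0.222222: log2(p) = -2.169925, -p*log2(p) = 0.482206
  p = 4/63 = 0.063492: log2(p) = -3.977280, -p*log2(p) = 0.252526
  p = 9/63 = 0.142857: log2(p) = -2.807355, -p*log2(p) = 0.401051
  p = 11/63 = 0.174603: log2(p) = -2.517848, -p*log2(p) = 0.439624
  p = 9/63 = 0.142857: log2(p) = -2.807355, -p*log2(p) = 0.401051
  p = 16/63 = 0.253968: log2(p) = -1.977280, -p*log2(p) = 0.502166
H = 0.482206 + 0.252526 + 0.401051 + 0.439624 + 0.401051 + 0.502166 = 2.478624

H = 2.4786 bits/symbol


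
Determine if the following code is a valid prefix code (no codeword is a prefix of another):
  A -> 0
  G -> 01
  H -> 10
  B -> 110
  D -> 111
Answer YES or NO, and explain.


Checking each pair (does one codeword prefix another?):
  A='0' vs G='01': prefix -- VIOLATION

NO -- this is NOT a valid prefix code. A (0) is a prefix of G (01).


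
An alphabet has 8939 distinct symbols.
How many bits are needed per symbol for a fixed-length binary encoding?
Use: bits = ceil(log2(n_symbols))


log2(8939) = 13.1259
Bracket: 2^13 = 8192 < 8939 <= 2^14 = 16384
So ceil(log2(8939)) = 14

bits = ceil(log2(8939)) = ceil(13.1259) = 14 bits


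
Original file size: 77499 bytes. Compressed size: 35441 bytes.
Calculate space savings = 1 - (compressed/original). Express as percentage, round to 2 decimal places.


ratio = compressed/original = 35441/77499 = 0.457309
savings = 1 - ratio = 1 - 0.457309 = 0.542691
as a percentage: 0.542691 * 100 = 54.27%

Space savings = 1 - 35441/77499 = 54.27%


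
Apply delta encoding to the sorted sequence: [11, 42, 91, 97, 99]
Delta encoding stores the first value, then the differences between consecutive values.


First value: 11
Deltas:
  42 - 11 = 31
  91 - 42 = 49
  97 - 91 = 6
  99 - 97 = 2


Delta encoded: [11, 31, 49, 6, 2]


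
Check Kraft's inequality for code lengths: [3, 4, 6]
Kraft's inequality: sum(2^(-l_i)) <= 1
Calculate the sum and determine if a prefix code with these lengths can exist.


Sum = 2^(-3) + 2^(-4) + 2^(-6)
    = 0.125 + 0.0625 + 0.015625
    = 13/64 = 0.203125
Since 0.203125 <= 1, Kraft's inequality IS satisfied.
A prefix code with these lengths CAN exist.

Kraft sum = 0.203125. Satisfied.


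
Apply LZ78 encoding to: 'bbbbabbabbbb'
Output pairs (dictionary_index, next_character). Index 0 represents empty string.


LZ78 encoding steps:
Dictionary: {0: ''}
Step 1: w='' (idx 0), next='b' -> output (0, 'b'), add 'b' as idx 1
Step 2: w='b' (idx 1), next='b' -> output (1, 'b'), add 'bb' as idx 2
Step 3: w='b' (idx 1), next='a' -> output (1, 'a'), add 'ba' as idx 3
Step 4: w='bb' (idx 2), next='a' -> output (2, 'a'), add 'bba' as idx 4
Step 5: w='bb' (idx 2), next='b' -> output (2, 'b'), add 'bbb' as idx 5
Step 6: w='b' (idx 1), end of input -> output (1, '')


Encoded: [(0, 'b'), (1, 'b'), (1, 'a'), (2, 'a'), (2, 'b'), (1, '')]


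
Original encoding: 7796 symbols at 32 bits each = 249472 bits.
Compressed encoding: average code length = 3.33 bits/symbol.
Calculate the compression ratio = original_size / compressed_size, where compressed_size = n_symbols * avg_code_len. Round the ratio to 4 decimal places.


original_size = n_symbols * orig_bits = 7796 * 32 = 249472 bits
compressed_size = n_symbols * avg_code_len = 7796 * 3.33 = 25960.68 bits
ratio = original_size / compressed_size = 249472 / 25960.68 = 9.6096

Compression ratio = 9.6096


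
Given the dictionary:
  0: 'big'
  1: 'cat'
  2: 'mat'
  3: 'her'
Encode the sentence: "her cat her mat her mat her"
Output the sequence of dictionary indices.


Look up each word in the dictionary:
  'her' -> 3
  'cat' -> 1
  'her' -> 3
  'mat' -> 2
  'her' -> 3
  'mat' -> 2
  'her' -> 3

Encoded: [3, 1, 3, 2, 3, 2, 3]


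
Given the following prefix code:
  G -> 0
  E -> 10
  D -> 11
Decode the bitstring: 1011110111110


Decoding step by step:
Bits 10 -> E
Bits 11 -> D
Bits 11 -> D
Bits 0 -> G
Bits 11 -> D
Bits 11 -> D
Bits 10 -> E


Decoded message: EDDGDDE


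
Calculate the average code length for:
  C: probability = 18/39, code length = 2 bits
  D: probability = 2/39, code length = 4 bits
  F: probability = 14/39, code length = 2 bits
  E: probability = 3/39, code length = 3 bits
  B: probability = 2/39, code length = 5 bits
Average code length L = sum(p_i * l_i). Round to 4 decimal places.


Weighted contributions p_i * l_i:
  C: (18/39) * 2 = 36/39
  D: (2/39) * 4 = 8/39
  F: (14/39) * 2 = 28/39
  E: (3/39) * 3 = 9/39
  B: (2/39) * 5 = 10/39
Sum = (36 + 8 + 28 + 9 + 10)/39 = 91/39

L = 91/39 = 2.3333 bits/symbol


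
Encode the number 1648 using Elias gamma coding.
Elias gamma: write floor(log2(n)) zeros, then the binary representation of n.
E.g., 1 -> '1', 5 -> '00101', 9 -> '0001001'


num_bits = floor(log2(1648)) + 1 = 11
leading_zeros = num_bits - 1 = 10
binary(1648) = 11001110000

Elias gamma(1648) = '0000000000' + '11001110000' = 000000000011001110000 (21 bits)


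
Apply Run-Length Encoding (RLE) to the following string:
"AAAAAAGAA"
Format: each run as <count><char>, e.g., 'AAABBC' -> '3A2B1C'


Scanning runs left to right:
  i=0: run of 'A' x 6 -> '6A'
  i=6: run of 'G' x 1 -> '1G'
  i=7: run of 'A' x 2 -> '2A'

RLE = 6A1G2A


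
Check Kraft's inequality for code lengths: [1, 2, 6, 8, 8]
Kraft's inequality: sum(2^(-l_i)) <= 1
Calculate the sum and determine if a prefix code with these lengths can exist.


Sum = 2^(-1) + 2^(-2) + 2^(-6) + 2^(-8) + 2^(-8)
    = 0.5 + 0.25 + 0.015625 + 0.00390625 + 0.00390625
    = 198/256 = 0.7734375
Since 0.7734375 <= 1, Kraft's inequality IS satisfied.
A prefix code with these lengths CAN exist.

Kraft sum = 0.7734375. Satisfied.


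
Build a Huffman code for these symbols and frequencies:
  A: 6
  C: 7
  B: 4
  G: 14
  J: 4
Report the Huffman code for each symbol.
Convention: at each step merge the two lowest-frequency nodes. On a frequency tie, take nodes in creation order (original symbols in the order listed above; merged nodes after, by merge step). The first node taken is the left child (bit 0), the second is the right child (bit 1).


Huffman tree construction:
Step 1: Merge B(4) + J(4) = 8
Step 2: Merge A(6) + C(7) = 13
Step 3: Merge (B+J)(8) + (A+C)(13) = 21
Step 4: Merge G(14) + ((B+J)+(A+C))(21) = 35
Read each symbol's code off the tree from the root (left child = 0, right child = 1).

Codes:
  A: 110 (length 3)
  C: 111 (length 3)
  B: 100 (length 3)
  G: 0 (length 1)
  J: 101 (length 3)
Average code length: 77/35 = 2.2000 bits/symbol


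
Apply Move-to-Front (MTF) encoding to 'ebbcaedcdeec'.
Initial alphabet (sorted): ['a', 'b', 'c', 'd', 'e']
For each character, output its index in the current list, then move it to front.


MTF encoding:
'e': index 4 in ['a', 'b', 'c', 'd', 'e'] -> ['e', 'a', 'b', 'c', 'd']
'b': index 2 in ['e', 'a', 'b', 'c', 'd'] -> ['b', 'e', 'a', 'c', 'd']
'b': index 0 in ['b', 'e', 'a', 'c', 'd'] -> ['b', 'e', 'a', 'c', 'd']
'c': index 3 in ['b', 'e', 'a', 'c', 'd'] -> ['c', 'b', 'e', 'a', 'd']
'a': index 3 in ['c', 'b', 'e', 'a', 'd'] -> ['a', 'c', 'b', 'e', 'd']
'e': index 3 in ['a', 'c', 'b', 'e', 'd'] -> ['e', 'a', 'c', 'b', 'd']
'd': index 4 in ['e', 'a', 'c', 'b', 'd'] -> ['d', 'e', 'a', 'c', 'b']
'c': index 3 in ['d', 'e', 'a', 'c', 'b'] -> ['c', 'd', 'e', 'a', 'b']
'd': index 1 in ['c', 'd', 'e', 'a', 'b'] -> ['d', 'c', 'e', 'a', 'b']
'e': index 2 in ['d', 'c', 'e', 'a', 'b'] -> ['e', 'd', 'c', 'a', 'b']
'e': index 0 in ['e', 'd', 'c', 'a', 'b'] -> ['e', 'd', 'c', 'a', 'b']
'c': index 2 in ['e', 'd', 'c', 'a', 'b'] -> ['c', 'e', 'd', 'a', 'b']


Output: [4, 2, 0, 3, 3, 3, 4, 3, 1, 2, 0, 2]


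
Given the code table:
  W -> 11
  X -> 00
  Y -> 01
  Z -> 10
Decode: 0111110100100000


Decoding:
01 -> Y
11 -> W
11 -> W
01 -> Y
00 -> X
10 -> Z
00 -> X
00 -> X


Result: YWWYXZXX


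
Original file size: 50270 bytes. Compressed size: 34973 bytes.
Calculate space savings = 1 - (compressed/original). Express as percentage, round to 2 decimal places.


ratio = compressed/original = 34973/50270 = 0.695703
savings = 1 - ratio = 1 - 0.695703 = 0.304297
as a percentage: 0.304297 * 100 = 30.43%

Space savings = 1 - 34973/50270 = 30.43%


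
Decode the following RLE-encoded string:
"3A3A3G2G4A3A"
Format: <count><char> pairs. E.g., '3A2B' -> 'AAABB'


Expanding each <count><char> pair:
  3A -> 'AAA'
  3A -> 'AAA'
  3G -> 'GGG'
  2G -> 'GG'
  4A -> 'AAAA'
  3A -> 'AAA'

Decoded = AAAAAAGGGGGAAAAAAA


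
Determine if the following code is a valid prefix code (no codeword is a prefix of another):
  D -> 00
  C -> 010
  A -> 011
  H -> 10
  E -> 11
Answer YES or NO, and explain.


Checking each pair (does one codeword prefix another?):
  D='00' vs C='010': no prefix
  D='00' vs A='011': no prefix
  D='00' vs H='10': no prefix
  D='00' vs E='11': no prefix
  C='010' vs D='00': no prefix
  C='010' vs A='011': no prefix
  C='010' vs H='10': no prefix
  C='010' vs E='11': no prefix
  A='011' vs D='00': no prefix
  A='011' vs C='010': no prefix
  A='011' vs H='10': no prefix
  A='011' vs E='11': no prefix
  H='10' vs D='00': no prefix
  H='10' vs C='010': no prefix
  H='10' vs A='011': no prefix
  H='10' vs E='11': no prefix
  E='11' vs D='00': no prefix
  E='11' vs C='010': no prefix
  E='11' vs A='011': no prefix
  E='11' vs H='10': no prefix
No violation found over all pairs.

YES -- this is a valid prefix code. No codeword is a prefix of any other codeword.


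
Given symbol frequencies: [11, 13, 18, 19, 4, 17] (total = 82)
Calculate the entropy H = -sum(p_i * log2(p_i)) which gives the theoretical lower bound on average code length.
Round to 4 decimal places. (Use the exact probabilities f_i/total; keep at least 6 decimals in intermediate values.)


Per-symbol terms -p_i * log2(p_i) with p_i = f_i/82:
  p = 11/82 = 0.134146: log2(p) = -2.898120, -p*log2(p) = 0.388772
  p = 13/82 = 0.158537: log2(p) = -2.657112, -p*log2(p) = 0.421250
  p = 18/82 = 0.219512: log2(p) = -2.187627, -p*log2(p) = 0.480211
  p = 19/82 = 0.231707: log2(p) = -2.109624, -p*log2(p) = 0.488815
  p = 4/82 = 0.048780: log2(p) = -4.357552, -p*log2(p) = 0.212564
  p = 17/82 = 0.207317: log2(p) = -2.270089, -p*log2(p) = 0.470628
H = 0.388772 + 0.421250 + 0.480211 + 0.488815 + 0.212564 + 0.470628 = 2.462240

H = 2.4622 bits/symbol


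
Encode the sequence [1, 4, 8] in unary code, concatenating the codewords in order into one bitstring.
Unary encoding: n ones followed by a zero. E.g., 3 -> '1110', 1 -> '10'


Encode each number as n ones followed by a terminating 0:
  1 -> 10 (2 bits)
  4 -> 11110 (5 bits)
  8 -> 111111110 (9 bits)
Total length = 2 + 5 + 9 = 16 bits.

Unary([1, 4, 8]) = 1011110111111110 (16 bits)


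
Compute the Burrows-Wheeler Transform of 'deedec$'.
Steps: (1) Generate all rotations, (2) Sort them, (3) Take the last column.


Rotations (sorted):
  0: $deedec -> last char: c
  1: c$deede -> last char: e
  2: dec$dee -> last char: e
  3: deedec$ -> last char: $
  4: ec$deed -> last char: d
  5: edec$de -> last char: e
  6: eedec$d -> last char: d


BWT = cee$ded


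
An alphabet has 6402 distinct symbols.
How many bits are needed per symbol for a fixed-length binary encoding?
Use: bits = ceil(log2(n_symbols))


log2(6402) = 12.6443
Bracket: 2^12 = 4096 < 6402 <= 2^13 = 8192
So ceil(log2(6402)) = 13

bits = ceil(log2(6402)) = ceil(12.6443) = 13 bits


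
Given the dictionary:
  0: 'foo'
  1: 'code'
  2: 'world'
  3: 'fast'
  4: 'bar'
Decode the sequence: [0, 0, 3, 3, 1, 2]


Look up each index in the dictionary:
  0 -> 'foo'
  0 -> 'foo'
  3 -> 'fast'
  3 -> 'fast'
  1 -> 'code'
  2 -> 'world'

Decoded: "foo foo fast fast code world"


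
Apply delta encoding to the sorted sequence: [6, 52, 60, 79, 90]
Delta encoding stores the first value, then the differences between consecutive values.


First value: 6
Deltas:
  52 - 6 = 46
  60 - 52 = 8
  79 - 60 = 19
  90 - 79 = 11


Delta encoded: [6, 46, 8, 19, 11]


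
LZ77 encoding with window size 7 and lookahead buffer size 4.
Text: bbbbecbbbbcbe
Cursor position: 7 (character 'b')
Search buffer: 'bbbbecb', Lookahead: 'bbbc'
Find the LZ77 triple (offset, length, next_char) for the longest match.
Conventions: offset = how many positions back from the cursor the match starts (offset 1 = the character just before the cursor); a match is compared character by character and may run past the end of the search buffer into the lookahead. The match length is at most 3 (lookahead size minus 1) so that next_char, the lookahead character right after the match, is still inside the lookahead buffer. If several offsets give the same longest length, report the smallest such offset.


Try each offset into the search buffer:
  offset=1 (pos 6, char 'b'): match length 3
  offset=2 (pos 5, char 'c'): match length 0
  offset=3 (pos 4, char 'e'): match length 0
  offset=4 (pos 3, char 'b'): match length 1
  offset=5 (pos 2, char 'b'): match length 2
  offset=6 (pos 1, char 'b'): match length 3
  offset=7 (pos 0, char 'b'): match length 3
Longest match has length 3, found at offsets 1, 6, 7; take the smallest, offset 1.
next_char = character at position 7 + 3 = 10 -> 'c'

Best match: offset=1, length=3 (matching 'bbb' starting at position 6)
LZ77 triple: (1, 3, 'c')


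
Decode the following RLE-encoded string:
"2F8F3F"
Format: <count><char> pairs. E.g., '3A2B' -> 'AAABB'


Expanding each <count><char> pair:
  2F -> 'FF'
  8F -> 'FFFFFFFF'
  3F -> 'FFF'

Decoded = FFFFFFFFFFFFF


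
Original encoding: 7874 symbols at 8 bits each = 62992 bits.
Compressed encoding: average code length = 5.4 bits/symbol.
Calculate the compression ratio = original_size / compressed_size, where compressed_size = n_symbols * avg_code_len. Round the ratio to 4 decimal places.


original_size = n_symbols * orig_bits = 7874 * 8 = 62992 bits
compressed_size = n_symbols * avg_code_len = 7874 * 5.4 = 42519.6 bits
ratio = original_size / compressed_size = 62992 / 42519.6 = 1.4815

Compression ratio = 1.4815


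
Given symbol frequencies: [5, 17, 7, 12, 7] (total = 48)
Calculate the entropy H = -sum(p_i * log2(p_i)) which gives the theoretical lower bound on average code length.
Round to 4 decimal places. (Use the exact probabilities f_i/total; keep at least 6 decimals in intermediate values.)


Per-symbol terms -p_i * log2(p_i) with p_i = f_i/48:
  p = 5/48 = 0.104167: log2(p) = -3.263034, -p*log2(p) = 0.339899
  p = 17/48 = 0.354167: log2(p) = -1.497500, -p*log2(p) = 0.530364
  p = 7/48 = 0.145833: log2(p) = -2.777608, -p*log2(p) = 0.405068
  p = 12/48 = 0.250000: log2(p) = -2.000000, -p*log2(p) = 0.500000
  p = 7/48 = 0.145833: log2(p) = -2.777608, -p*log2(p) = 0.405068
H = 0.339899 + 0.530364 + 0.405068 + 0.500000 + 0.405068 = 2.180399

H = 2.1804 bits/symbol


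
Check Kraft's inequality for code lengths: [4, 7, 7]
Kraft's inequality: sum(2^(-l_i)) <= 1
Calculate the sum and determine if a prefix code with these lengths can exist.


Sum = 2^(-4) + 2^(-7) + 2^(-7)
    = 0.0625 + 0.0078125 + 0.0078125
    = 10/128 = 0.078125
Since 0.078125 <= 1, Kraft's inequality IS satisfied.
A prefix code with these lengths CAN exist.

Kraft sum = 0.078125. Satisfied.
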